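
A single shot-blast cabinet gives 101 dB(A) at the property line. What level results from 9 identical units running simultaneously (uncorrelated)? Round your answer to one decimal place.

110.5 dB(A)

With 9 equal, uncorrelated contributions the intensity is 9× that of one unit, giving a rise of 10·log₁₀ 9.
L_total = 101 + 10·log₁₀(9) = 101 + 9.542 = 110.54 dB(A).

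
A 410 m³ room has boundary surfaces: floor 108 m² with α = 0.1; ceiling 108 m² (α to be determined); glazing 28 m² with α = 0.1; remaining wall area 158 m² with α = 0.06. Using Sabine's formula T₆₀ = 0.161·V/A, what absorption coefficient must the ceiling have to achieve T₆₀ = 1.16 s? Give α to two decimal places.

A = 0.161·V/T₆₀ = 0.161·410/1.16 = 56.91 m² sabins.
Absorption from the other surfaces = 108·0.1 + 28·0.1 + 158·0.06 = 23.08 m², so the ceiling must supply 33.83 m² over 108 m².
α = 33.83/108 = 0.313.

0.31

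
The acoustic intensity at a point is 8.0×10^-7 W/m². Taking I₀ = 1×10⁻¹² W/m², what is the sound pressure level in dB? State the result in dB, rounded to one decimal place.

Dividing by I₀ shifts the exponent by 12: I/I₀ = 8.0×10^5.
L = 10·(0.9031 + 5) = 59.03 dB.

59.0 dB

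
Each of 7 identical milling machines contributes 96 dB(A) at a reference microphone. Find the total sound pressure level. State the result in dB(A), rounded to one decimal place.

With 7 equal, uncorrelated contributions the intensity is 7× that of one unit, giving a rise of 10·log₁₀ 7.
L_total = 96 + 10·log₁₀(7) = 96 + 8.451 = 104.45 dB(A).

104.5 dB(A)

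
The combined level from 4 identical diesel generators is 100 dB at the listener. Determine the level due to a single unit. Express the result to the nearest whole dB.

For N identical incoherent sources L_total = L₁ + 10·log₁₀ N, so L₁ = 100 − 10·log₁₀(4) = 100 − 6.021.

94 dB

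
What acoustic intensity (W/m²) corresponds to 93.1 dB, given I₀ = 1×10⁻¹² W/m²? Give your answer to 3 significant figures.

0.00204 W/m²

I = I₀·10^(L/10) = 10⁻¹² × 10^(93.1/10) = 10^(-2.690).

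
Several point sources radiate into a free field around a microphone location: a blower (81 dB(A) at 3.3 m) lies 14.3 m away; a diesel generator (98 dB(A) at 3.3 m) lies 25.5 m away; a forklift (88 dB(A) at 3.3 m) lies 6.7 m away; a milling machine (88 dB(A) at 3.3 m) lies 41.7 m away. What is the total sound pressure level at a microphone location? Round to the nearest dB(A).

84 dB(A)

Apply inverse-square spreading to bring every level to the receiver, then sum 10^(L/10).
blower: 81 − 20·log₁₀(14.3/3.3) = 81 − 12.74 = 68.26 dB(A).
diesel generator: 98 − 20·log₁₀(25.5/3.3) = 98 − 17.76 = 80.24 dB(A).
forklift: 88 − 20·log₁₀(6.7/3.3) = 88 − 6.15 = 81.85 dB(A).
milling machine: 88 − 20·log₁₀(41.7/3.3) = 88 − 22.03 = 65.97 dB(A).
Σ 10^(L/10) = 2.694e+08 → L_total = 10·log₁₀(2.694e+08) = 84.30 dB(A).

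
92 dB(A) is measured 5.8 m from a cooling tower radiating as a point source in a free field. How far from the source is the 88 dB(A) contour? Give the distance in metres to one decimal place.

For a point source L₁ − L₂ = 20·log₁₀(r₂/r₁), so r₂ = r₁·10^((L₁−L₂)/20).
r₂ = 5.8·10^((92−88)/20) = 5.8·10^(4.0/20) = 9.19 m.

9.2 m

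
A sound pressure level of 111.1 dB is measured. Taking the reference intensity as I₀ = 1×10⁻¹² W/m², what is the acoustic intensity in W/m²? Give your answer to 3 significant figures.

I/I₀ = 10^(111.1/10) = 1.288e+11, so I = 1.288e+11 × 10⁻¹² W/m².

0.129 W/m²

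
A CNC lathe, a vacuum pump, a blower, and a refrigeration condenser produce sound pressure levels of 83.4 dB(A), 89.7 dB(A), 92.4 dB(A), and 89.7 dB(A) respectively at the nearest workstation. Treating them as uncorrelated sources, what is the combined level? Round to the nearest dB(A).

96 dB(A)

Incoherent sources combine by intensity addition: L_total = 10·log₁₀(Σ 10^(L_i/10)).
Σ 10^(L/10) = 10^(83.4/10) + 10^(89.7/10) + 10^(92.4/10) + 10^(89.7/10) = 3.823e+09.
L_total = 10·log₁₀(3.823e+09) = 95.82 dB(A).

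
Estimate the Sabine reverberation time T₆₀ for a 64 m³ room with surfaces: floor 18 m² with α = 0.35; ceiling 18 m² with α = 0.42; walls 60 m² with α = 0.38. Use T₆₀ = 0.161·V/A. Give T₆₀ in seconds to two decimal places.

0.28 s

Total absorption A = 18·0.35 + 18·0.42 + 60·0.38 = 36.66 m² sabins.
T₆₀ = 0.161·V/A = 0.161·64/36.66 = 0.281 s.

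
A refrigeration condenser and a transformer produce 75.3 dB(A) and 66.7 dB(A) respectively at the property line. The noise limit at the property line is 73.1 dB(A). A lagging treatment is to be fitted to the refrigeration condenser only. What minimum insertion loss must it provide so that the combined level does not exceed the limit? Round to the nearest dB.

Fixed contribution from the other source: Σ 10^(L/10) = 10^(66.7/10) = 4.677e+06 (66.70 dB(A)).
The limit corresponds to 10^(73.1/10) = 2.042e+07; subtracting the fixed part leaves 1.574e+07 for the refrigeration condenser, i.e. 71.97 dB(A).
So the refrigeration condenser must be reduced from 75.3 to 71.97 dB(A): IL = 3.33 dB.

3 dB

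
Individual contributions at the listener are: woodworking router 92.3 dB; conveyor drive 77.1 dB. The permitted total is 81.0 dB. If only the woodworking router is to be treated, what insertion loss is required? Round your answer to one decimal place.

Fixed contribution from the other source: Σ 10^(L/10) = 10^(77.1/10) = 5.129e+07 (77.10 dB).
To meet 81.0 dB overall, the treated woodworking router may contribute at most 10^(81.0/10) − 5.129e+07 = 7.461e+07, i.e. 78.73 dB.
So the woodworking router must be reduced from 92.3 to 78.73 dB: IL = 13.57 dB.

13.6 dB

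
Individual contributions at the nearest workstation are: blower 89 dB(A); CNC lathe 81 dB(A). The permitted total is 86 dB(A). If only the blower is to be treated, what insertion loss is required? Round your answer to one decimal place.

4.7 dB

Everything except the blower sums to 10^(81/10) = 1.259e+08 in linear terms, 81.00 dB(A).
To meet 86 dB(A) overall, the treated blower may contribute at most 10^(86/10) − 1.259e+08 = 2.722e+08, i.e. 84.35 dB(A).
So the blower must be reduced from 89 to 84.35 dB(A): IL = 4.65 dB.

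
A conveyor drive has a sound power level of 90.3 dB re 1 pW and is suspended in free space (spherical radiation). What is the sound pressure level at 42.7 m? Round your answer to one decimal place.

46.7 dB

Free-field spherical radiation: L_p = L_w − 10·log₁₀(4π·r²), r = 42.7 m.
4π·r² = 2.291e+04 m², 10·log₁₀ of that is 43.601 dB.
L_p = 90.3 − 43.601 = 46.70 dB.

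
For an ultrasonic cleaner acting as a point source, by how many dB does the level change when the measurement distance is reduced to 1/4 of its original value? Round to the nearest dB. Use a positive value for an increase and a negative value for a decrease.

With spherical spreading the level changes by −20·log₁₀(r₂/r₁).
ΔL = −20·log₁₀(0.25) = +12.04 dB.

+12 dB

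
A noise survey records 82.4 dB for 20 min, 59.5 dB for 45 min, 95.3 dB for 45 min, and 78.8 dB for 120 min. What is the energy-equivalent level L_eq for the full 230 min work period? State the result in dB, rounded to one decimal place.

L_eq = 10·log₁₀[(1/T)·Σ tᵢ·10^(Lᵢ/10)] with T = 230 min.
Σ tᵢ·10^(Lᵢ/10) = 20·10^(82.4/10) + 45·10^(59.5/10) + 45·10^(95.3/10) + 120·10^(78.8/10) = 1.651e+11.
L_eq = 10·log₁₀(1.651e+11/230) = 88.56 dB.

88.6 dB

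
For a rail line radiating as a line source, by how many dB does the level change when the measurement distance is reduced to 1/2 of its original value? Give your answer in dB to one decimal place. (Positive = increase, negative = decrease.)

+3.0 dB

Line-source spreading: ΔL = −10·log₁₀(r₂/r₁).
ΔL = −10·log₁₀(0.5) = +3.01 dB.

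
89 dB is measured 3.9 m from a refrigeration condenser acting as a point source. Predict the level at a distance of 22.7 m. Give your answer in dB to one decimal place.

73.7 dB

Point-source attenuation: ΔL = 20·log₁₀(r₂/r₁) = 20·log₁₀(22.7/3.9) = 15.299 dB.
L₂ = 89 − 20·log₁₀(22.7/3.9) = 89 − 15.299 = 73.70 dB.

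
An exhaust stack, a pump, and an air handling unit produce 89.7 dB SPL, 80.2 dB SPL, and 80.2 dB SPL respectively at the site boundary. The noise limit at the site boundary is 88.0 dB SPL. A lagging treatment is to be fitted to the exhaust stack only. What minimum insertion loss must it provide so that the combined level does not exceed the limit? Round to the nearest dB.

The untreated sources together contribute 10^(80.2/10) + 10^(80.2/10) = 2.094e+08, i.e. 83.21 dB SPL.
To meet 88.0 dB SPL overall, the treated exhaust stack may contribute at most 10^(88.0/10) − 2.094e+08 = 4.215e+08, i.e. 86.25 dB SPL.
So the exhaust stack must be reduced from 89.7 to 86.25 dB SPL: IL = 3.45 dB.

3 dB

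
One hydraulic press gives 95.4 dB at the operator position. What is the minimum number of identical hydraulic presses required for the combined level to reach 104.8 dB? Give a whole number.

The shortfall is 104.8 − 95.4 = 9.4 dB, and N units add 10·log₁₀ N, so need 10·log₁₀ N ≥ 9.4.
N ≥ 10^(9.4/10) = 8.710, so N = 9.

9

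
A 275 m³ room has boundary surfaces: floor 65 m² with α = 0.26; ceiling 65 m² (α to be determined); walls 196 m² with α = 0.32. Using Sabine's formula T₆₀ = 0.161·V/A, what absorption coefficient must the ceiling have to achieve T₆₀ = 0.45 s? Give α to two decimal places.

0.29

A = 0.161·V/T₆₀ = 0.161·275/0.45 = 98.39 m² sabins.
Absorption from the other surfaces = 65·0.26 + 196·0.32 = 79.62 m², so the ceiling must supply 18.77 m² over 65 m².
α = 18.77/65 = 0.289.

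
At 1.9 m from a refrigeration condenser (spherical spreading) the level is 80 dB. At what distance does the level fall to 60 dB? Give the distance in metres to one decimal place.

19.0 m

For a point source L₁ − L₂ = 20·log₁₀(r₂/r₁), so r₂ = r₁·10^((L₁−L₂)/20).
r₂ = 1.9·10^((80−60)/20) = 1.9·10^(20.0/20) = 19.00 m.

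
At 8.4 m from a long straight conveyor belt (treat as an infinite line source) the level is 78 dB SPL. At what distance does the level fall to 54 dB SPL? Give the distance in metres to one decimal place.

Line-source spreading drops the level by 10·log₁₀(r₂/r₁); inverting, r₂/r₁ = 10^(ΔL/10).
r₂ = 8.4·10^((78−54)/10) = 8.4·10^(24.0/10) = 2109.98 m.

2110.0 m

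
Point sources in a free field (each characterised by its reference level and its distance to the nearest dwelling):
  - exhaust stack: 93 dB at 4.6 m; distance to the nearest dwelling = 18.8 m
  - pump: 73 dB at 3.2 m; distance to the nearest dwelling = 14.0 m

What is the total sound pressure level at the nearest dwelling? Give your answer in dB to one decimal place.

80.8 dB

Apply inverse-square spreading to bring every level to the receiver, then sum 10^(L/10).
exhaust stack: 93 − 20·log₁₀(18.8/4.6) = 93 − 12.23 = 80.77 dB.
pump: 73 − 20·log₁₀(14.0/3.2) = 73 − 12.82 = 60.18 dB.
Σ 10^(L/10) = 1.205e+08 → L_total = 10·log₁₀(1.205e+08) = 80.81 dB.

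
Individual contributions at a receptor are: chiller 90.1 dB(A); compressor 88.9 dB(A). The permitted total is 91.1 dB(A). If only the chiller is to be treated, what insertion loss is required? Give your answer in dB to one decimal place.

Everything except the chiller sums to 10^(88.9/10) = 7.762e+08 in linear terms, 88.90 dB(A).
The limit corresponds to 10^(91.1/10) = 1.288e+09; subtracting the fixed part leaves 5.120e+08 for the chiller, i.e. 87.09 dB(A).
So the chiller must be reduced from 90.1 to 87.09 dB(A): IL = 3.01 dB.

3.0 dB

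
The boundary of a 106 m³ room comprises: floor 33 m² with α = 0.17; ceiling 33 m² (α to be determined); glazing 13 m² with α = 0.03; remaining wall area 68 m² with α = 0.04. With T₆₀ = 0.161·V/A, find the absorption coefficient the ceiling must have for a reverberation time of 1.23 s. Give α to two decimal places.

A = 0.161·V/T₆₀ = 0.161·106/1.23 = 13.87 m² sabins.
Absorption from the other surfaces = 33·0.17 + 13·0.03 + 68·0.04 = 8.72 m², so the ceiling must supply 5.15 m² over 33 m².
α = 5.15/33 = 0.156.

0.16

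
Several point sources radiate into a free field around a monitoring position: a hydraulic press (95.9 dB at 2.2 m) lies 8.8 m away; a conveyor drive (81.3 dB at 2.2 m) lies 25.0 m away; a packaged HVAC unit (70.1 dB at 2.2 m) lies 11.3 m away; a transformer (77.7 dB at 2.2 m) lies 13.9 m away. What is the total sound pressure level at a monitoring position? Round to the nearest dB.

Apply inverse-square spreading to bring every level to the receiver, then sum 10^(L/10).
hydraulic press: 95.9 − 20·log₁₀(8.8/2.2) = 95.9 − 12.04 = 83.86 dB.
conveyor drive: 81.3 − 20·log₁₀(25.0/2.2) = 81.3 − 21.11 = 60.19 dB.
packaged HVAC unit: 70.1 − 20·log₁₀(11.3/2.2) = 70.1 − 14.21 = 55.89 dB.
transformer: 77.7 − 20·log₁₀(13.9/2.2) = 77.7 − 16.01 = 61.69 dB.
Σ 10^(L/10) = 2.461e+08 → L_total = 10·log₁₀(2.461e+08) = 83.91 dB.

84 dB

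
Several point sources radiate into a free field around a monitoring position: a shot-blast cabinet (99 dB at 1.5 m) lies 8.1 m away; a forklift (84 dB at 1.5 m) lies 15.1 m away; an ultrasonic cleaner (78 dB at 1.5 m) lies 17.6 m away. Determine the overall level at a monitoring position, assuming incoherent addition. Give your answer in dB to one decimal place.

84.4 dB

Apply inverse-square spreading to bring every level to the receiver, then sum 10^(L/10).
shot-blast cabinet: 99 − 20·log₁₀(8.1/1.5) = 99 − 14.65 = 84.35 dB.
forklift: 84 − 20·log₁₀(15.1/1.5) = 84 − 20.06 = 63.94 dB.
ultrasonic cleaner: 78 − 20·log₁₀(17.6/1.5) = 78 − 21.39 = 56.61 dB.
Σ 10^(L/10) = 2.753e+08 → L_total = 10·log₁₀(2.753e+08) = 84.40 dB.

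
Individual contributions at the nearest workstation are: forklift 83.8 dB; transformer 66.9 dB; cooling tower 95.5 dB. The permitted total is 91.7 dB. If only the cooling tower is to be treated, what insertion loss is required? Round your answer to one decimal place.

The untreated sources together contribute 10^(83.8/10) + 10^(66.9/10) = 2.448e+08, i.e. 83.89 dB.
To meet 91.7 dB overall, the treated cooling tower may contribute at most 10^(91.7/10) − 2.448e+08 = 1.234e+09, i.e. 90.91 dB.
Required insertion loss = 95.5 − 90.91 = 4.59 dB.

4.6 dB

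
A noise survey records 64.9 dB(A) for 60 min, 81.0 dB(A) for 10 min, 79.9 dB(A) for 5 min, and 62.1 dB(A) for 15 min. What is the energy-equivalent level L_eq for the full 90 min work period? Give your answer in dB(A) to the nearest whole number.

73 dB(A)

The energy average is taken in the linear domain: L_eq = 10·log₁₀[(Σ tᵢ·10^(Lᵢ/10))/T], T = 90 min.
Σ tᵢ·10^(Lᵢ/10) = 60·10^(64.9/10) + 10·10^(81.0/10) + 5·10^(79.9/10) + 15·10^(62.1/10) = 1.957e+09.
L_eq = 10·log₁₀(1.957e+09/90) = 73.37 dB(A).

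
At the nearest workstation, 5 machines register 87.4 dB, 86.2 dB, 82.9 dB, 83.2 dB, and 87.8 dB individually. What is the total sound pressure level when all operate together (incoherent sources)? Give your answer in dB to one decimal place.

For uncorrelated sources the intensities add, so convert each level to linear form, sum, and take 10·log₁₀ of the total.
Σ 10^(L/10) = 10^(87.4/10) + 10^(86.2/10) + 10^(82.9/10) + 10^(83.2/10) + 10^(87.8/10) = 1.973e+09.
L_total = 10·log₁₀(1.973e+09) = 92.95 dB.

93.0 dB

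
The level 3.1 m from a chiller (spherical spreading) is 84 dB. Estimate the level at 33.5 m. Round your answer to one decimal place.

63.3 dB

Spherical spreading from a point source gives a 20·log₁₀(r₂/r₁) drop.
L₂ = 84 − 20·log₁₀(33.5/3.1) = 84 − 20.674 = 63.33 dB.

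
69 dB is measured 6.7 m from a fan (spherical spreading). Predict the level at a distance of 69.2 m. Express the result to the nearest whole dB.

49 dB

Spherical spreading from a point source gives a 20·log₁₀(r₂/r₁) drop.
L₂ = 69 − 20·log₁₀(69.2/6.7) = 69 − 20.281 = 48.72 dB.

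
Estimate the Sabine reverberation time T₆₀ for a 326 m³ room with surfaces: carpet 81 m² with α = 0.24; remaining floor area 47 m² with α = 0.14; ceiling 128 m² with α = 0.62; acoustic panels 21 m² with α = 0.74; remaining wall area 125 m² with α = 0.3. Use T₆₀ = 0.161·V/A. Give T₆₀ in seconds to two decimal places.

0.33 s

Summing Sᵢαᵢ: 81·0.24 + 47·0.14 + 128·0.62 + 21·0.74 + 125·0.3 = 158.42 m².
T₆₀ = 0.161 × 326 / 158.42 = 0.331 s.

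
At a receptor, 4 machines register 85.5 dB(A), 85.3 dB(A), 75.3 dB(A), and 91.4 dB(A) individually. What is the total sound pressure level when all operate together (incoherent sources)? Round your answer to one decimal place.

Incoherent sources combine by intensity addition: L_total = 10·log₁₀(Σ 10^(L_i/10)).
Σ 10^(L/10) = 10^(85.5/10) + 10^(85.3/10) + 10^(75.3/10) + 10^(91.4/10) = 2.108e+09.
L_total = 10·log₁₀(2.108e+09) = 93.24 dB(A).

93.2 dB(A)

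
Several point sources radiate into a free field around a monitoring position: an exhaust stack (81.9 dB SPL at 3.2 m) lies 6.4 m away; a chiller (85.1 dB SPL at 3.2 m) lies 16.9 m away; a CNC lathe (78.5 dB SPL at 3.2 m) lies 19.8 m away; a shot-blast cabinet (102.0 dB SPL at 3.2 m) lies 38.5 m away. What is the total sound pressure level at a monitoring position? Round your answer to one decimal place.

First find each source's level at the receiver (point-source: −20·log₁₀(r/r_ref)), then combine on an intensity basis.
exhaust stack: 81.9 − 20·log₁₀(6.4/3.2) = 81.9 − 6.02 = 75.88 dB SPL.
chiller: 85.1 − 20·log₁₀(16.9/3.2) = 85.1 − 14.45 = 70.65 dB SPL.
CNC lathe: 78.5 − 20·log₁₀(19.8/3.2) = 78.5 − 15.83 = 62.67 dB SPL.
shot-blast cabinet: 102.0 − 20·log₁₀(38.5/3.2) = 102.0 − 21.61 = 80.39 dB SPL.
Σ 10^(L/10) = 1.617e+08 → L_total = 10·log₁₀(1.617e+08) = 82.09 dB SPL.

82.1 dB SPL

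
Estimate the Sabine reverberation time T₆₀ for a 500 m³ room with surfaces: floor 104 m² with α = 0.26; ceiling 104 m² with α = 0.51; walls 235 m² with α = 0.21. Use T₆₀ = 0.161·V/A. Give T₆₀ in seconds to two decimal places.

0.62 s

Summing Sᵢαᵢ: 104·0.26 + 104·0.51 + 235·0.21 = 129.43 m².
T₆₀ = 0.161·V/A = 0.161·500/129.43 = 0.622 s.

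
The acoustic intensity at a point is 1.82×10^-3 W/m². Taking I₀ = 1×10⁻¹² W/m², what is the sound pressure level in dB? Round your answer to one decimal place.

92.6 dB

I/I₀ = 1.82×10^-3/10⁻¹² = 1.82×10^9, and L = 10·log₁₀(I/I₀).
L = 10·(0.2601 + 9) = 92.60 dB.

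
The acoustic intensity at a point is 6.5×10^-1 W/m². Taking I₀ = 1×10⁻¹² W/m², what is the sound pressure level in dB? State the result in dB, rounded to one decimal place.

118.1 dB

L = 10·log₁₀(I/I₀) = 10·log₁₀(6.5×10^-1/10⁻¹²) = 10·log₁₀(6.5×10^11).
L = 10·(0.8129 + 11) = 118.13 dB.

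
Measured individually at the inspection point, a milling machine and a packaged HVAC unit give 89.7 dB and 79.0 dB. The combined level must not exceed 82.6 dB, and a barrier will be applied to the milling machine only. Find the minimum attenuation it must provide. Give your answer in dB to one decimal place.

9.6 dB

The untreated sources together contribute 10^(79.0/10) = 7.943e+07, i.e. 79.00 dB.
To meet 82.6 dB overall, the treated milling machine may contribute at most 10^(82.6/10) − 7.943e+07 = 1.025e+08, i.e. 80.11 dB.
So the milling machine must be reduced from 89.7 to 80.11 dB: IL = 9.59 dB.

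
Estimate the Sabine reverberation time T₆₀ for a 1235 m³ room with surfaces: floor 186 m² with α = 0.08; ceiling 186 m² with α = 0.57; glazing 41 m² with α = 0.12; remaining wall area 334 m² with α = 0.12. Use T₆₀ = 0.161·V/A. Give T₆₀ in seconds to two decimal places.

1.20 s

Summing Sᵢαᵢ: 186·0.08 + 186·0.57 + 41·0.12 + 334·0.12 = 165.90 m².
T₆₀ = 0.161·V/A = 0.161·1235/165.90 = 1.199 s.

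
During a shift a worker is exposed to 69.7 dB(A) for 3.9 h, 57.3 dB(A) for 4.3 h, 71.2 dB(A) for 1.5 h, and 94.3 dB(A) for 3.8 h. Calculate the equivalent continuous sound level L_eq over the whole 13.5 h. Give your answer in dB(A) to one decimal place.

88.8 dB(A)

L_eq = 10·log₁₀[(1/T)·Σ tᵢ·10^(Lᵢ/10)] with T = 13.5 h.
Σ tᵢ·10^(Lᵢ/10) = 3.9·10^(69.7/10) + 4.3·10^(57.3/10) + 1.5·10^(71.2/10) + 3.8·10^(94.3/10) = 1.029e+10.
L_eq = 10·log₁₀(1.029e+10/13.5) = 88.82 dB(A).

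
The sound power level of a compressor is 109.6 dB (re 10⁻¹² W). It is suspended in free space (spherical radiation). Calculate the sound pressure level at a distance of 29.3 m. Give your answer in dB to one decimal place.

69.3 dB

L_p = L_w − 10·log₁₀(4π·r²) with r = 29.3 m.
4π·r² = 1.079e+04 m², 10·log₁₀ of that is 40.329 dB.
L_p = 109.6 − 40.329 = 69.27 dB.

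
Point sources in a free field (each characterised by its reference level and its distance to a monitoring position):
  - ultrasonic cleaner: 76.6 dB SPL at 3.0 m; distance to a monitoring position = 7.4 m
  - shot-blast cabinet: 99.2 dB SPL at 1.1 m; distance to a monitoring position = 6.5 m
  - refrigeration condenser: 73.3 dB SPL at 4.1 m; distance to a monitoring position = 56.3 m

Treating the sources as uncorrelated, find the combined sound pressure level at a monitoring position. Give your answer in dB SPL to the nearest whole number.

Apply inverse-square spreading to bring every level to the receiver, then sum 10^(L/10).
ultrasonic cleaner: 76.6 − 20·log₁₀(7.4/3.0) = 76.6 − 7.84 = 68.76 dB SPL.
shot-blast cabinet: 99.2 − 20·log₁₀(6.5/1.1) = 99.2 − 15.43 = 83.77 dB SPL.
refrigeration condenser: 73.3 − 20·log₁₀(56.3/4.1) = 73.3 − 22.75 = 50.55 dB SPL.
Σ 10^(L/10) = 2.458e+08 → L_total = 10·log₁₀(2.458e+08) = 83.91 dB SPL.

84 dB SPL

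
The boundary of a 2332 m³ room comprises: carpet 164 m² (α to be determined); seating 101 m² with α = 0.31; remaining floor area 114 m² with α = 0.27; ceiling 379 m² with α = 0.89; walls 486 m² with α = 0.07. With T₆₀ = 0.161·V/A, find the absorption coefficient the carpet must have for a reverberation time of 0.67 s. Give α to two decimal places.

0.77

Required total absorption A = 0.161·2332/0.67 = 560.38 m².
Absorption from the other surfaces = 101·0.31 + 114·0.27 + 379·0.89 + 486·0.07 = 433.42 m², so the carpet must supply 126.96 m² over 164 m².
α = 126.96/164 = 0.774.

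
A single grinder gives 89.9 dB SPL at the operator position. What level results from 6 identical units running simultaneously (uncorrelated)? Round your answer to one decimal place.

97.7 dB SPL

N identical incoherent sources raise the level by 10·log₁₀ N.
L_total = 89.9 + 10·log₁₀(6) = 89.9 + 7.782 = 97.68 dB SPL.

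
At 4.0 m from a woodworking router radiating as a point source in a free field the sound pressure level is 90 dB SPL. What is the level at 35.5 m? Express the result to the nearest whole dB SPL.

Spherical spreading from a point source gives a 20·log₁₀(r₂/r₁) drop.
L₂ = 90 − 20·log₁₀(35.5/4.0) = 90 − 18.963 = 71.04 dB SPL.

71 dB SPL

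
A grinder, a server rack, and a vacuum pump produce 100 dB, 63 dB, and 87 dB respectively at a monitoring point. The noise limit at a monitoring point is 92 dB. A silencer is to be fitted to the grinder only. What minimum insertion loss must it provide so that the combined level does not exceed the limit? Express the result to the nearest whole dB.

10 dB

Everything except the grinder sums to 10^(63/10) + 10^(87/10) = 5.032e+08 in linear terms, 87.02 dB.
The limit corresponds to 10^(92/10) = 1.585e+09; subtracting the fixed part leaves 1.082e+09 for the grinder, i.e. 90.34 dB.
Required insertion loss = 100 − 90.34 = 9.66 dB.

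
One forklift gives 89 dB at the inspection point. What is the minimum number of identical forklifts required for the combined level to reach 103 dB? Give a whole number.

N identical sources give L₁ + 10·log₁₀ N, so require 10·log₁₀ N ≥ 103 − 89 = 14.0 dB.
N ≥ 10^(14.0/10) = 25.119, so N = 26.

26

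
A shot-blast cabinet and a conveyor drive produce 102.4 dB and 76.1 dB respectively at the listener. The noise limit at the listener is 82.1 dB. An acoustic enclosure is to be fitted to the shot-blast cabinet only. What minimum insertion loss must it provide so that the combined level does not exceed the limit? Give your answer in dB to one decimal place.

21.6 dB

Fixed contribution from the other source: Σ 10^(L/10) = 10^(76.1/10) = 4.074e+07 (76.10 dB).
To meet 82.1 dB overall, the treated shot-blast cabinet may contribute at most 10^(82.1/10) − 4.074e+07 = 1.214e+08, i.e. 80.84 dB.
Required insertion loss = 102.4 − 80.84 = 21.56 dB.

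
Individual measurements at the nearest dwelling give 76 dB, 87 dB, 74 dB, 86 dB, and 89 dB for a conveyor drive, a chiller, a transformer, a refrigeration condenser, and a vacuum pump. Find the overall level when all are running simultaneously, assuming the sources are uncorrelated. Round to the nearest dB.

Incoherent sources combine by intensity addition: L_total = 10·log₁₀(Σ 10^(L_i/10)).
Σ 10^(L/10) = 10^(76/10) + 10^(87/10) + 10^(74/10) + 10^(86/10) + 10^(89/10) = 1.759e+09.
L_total = 10·log₁₀(1.759e+09) = 92.45 dB.

92 dB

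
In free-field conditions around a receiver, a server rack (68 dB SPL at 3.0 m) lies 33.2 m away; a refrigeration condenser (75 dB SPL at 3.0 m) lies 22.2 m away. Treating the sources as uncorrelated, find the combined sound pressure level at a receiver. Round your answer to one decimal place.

58.0 dB SPL

Apply inverse-square spreading to bring every level to the receiver, then sum 10^(L/10).
server rack: 68 − 20·log₁₀(33.2/3.0) = 68 − 20.88 = 47.12 dB SPL.
refrigeration condenser: 75 − 20·log₁₀(22.2/3.0) = 75 − 17.38 = 57.62 dB SPL.
Σ 10^(L/10) = 6.290e+05 → L_total = 10·log₁₀(6.290e+05) = 57.99 dB SPL.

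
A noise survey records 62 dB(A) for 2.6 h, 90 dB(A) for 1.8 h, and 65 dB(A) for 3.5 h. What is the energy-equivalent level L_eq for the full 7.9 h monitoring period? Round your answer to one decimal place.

83.6 dB(A)

L_eq = 10·log₁₀[(1/T)·Σ tᵢ·10^(Lᵢ/10)] with T = 7.9 h.
Σ tᵢ·10^(Lᵢ/10) = 2.6·10^(62/10) + 1.8·10^(90/10) + 3.5·10^(65/10) = 1.815e+09.
L_eq = 10·log₁₀(1.815e+09/7.9) = 83.61 dB(A).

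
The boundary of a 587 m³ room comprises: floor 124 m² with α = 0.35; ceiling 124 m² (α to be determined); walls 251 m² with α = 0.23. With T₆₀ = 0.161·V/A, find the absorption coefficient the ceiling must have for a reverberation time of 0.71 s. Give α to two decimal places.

From T₆₀ = 0.161·V/A, the target T₆₀ = 0.71 s needs A = 0.161·587/0.71 = 133.11 m².
Absorption from the other surfaces = 124·0.35 + 251·0.23 = 101.13 m², so the ceiling must supply 31.98 m² over 124 m².
α = 31.98/124 = 0.258.

0.26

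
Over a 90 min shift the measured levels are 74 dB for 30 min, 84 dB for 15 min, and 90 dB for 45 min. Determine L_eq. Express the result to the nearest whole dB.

87 dB

Weight each interval's intensity by its duration and average over T = 90 min:
Σ tᵢ·10^(Lᵢ/10) = 30·10^(74/10) + 15·10^(84/10) + 45·10^(90/10) = 4.952e+10.
L_eq = 10·log₁₀(4.952e+10/90) = 87.41 dB.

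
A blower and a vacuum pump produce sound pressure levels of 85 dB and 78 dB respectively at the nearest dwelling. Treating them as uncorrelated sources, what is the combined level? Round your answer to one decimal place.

85.8 dB

Incoherent sources combine by intensity addition: L_total = 10·log₁₀(Σ 10^(L_i/10)).
Σ 10^(L/10) = 10^(85/10) + 10^(78/10) = 3.793e+08.
L_total = 10·log₁₀(3.793e+08) = 85.79 dB.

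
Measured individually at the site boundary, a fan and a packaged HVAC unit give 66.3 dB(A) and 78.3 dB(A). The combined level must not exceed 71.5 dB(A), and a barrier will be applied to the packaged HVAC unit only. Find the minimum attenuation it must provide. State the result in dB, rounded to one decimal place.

Everything except the packaged HVAC unit sums to 10^(66.3/10) = 4.266e+06 in linear terms, 66.30 dB(A).
To meet 71.5 dB(A) overall, the treated packaged HVAC unit may contribute at most 10^(71.5/10) − 4.266e+06 = 9.860e+06, i.e. 69.94 dB(A).
Required insertion loss = 78.3 − 69.94 = 8.36 dB.

8.4 dB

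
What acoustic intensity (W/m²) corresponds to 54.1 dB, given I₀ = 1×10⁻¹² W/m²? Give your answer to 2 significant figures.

2.6e-07 W/m²

L = 10·log₁₀(I/I₀) ⇒ I = I₀·10^(L/10) = 10⁻¹² × 10^5.41.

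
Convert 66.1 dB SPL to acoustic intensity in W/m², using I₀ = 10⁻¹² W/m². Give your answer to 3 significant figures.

L = 10·log₁₀(I/I₀) ⇒ I = I₀·10^(L/10) = 10⁻¹² × 10^6.61.

4.07e-06 W/m²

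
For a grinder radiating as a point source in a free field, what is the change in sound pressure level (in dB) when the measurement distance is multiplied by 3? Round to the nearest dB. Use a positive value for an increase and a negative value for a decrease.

Point-source spreading: ΔL = −20·log₁₀(r₂/r₁).
ΔL = −20·log₁₀(3) = -9.54 dB.

-10 dB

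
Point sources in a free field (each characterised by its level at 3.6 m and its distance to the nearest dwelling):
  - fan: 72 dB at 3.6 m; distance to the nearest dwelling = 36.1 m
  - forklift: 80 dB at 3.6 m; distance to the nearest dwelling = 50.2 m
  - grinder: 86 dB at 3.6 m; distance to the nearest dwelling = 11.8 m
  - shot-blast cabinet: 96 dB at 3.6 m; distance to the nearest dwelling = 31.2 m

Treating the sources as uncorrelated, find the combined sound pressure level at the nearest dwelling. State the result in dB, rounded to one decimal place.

79.6 dB

Propagate each source to the receiver with L = L_ref − 20·log₁₀(r/r_ref), then add intensities.
fan: 72 − 20·log₁₀(36.1/3.6) = 72 − 20.02 = 51.98 dB.
forklift: 80 − 20·log₁₀(50.2/3.6) = 80 − 22.89 = 57.11 dB.
grinder: 86 − 20·log₁₀(11.8/3.6) = 86 − 10.31 = 75.69 dB.
shot-blast cabinet: 96 − 20·log₁₀(31.2/3.6) = 96 − 18.76 = 77.24 dB.
Σ 10^(L/10) = 9.073e+07 → L_total = 10·log₁₀(9.073e+07) = 79.58 dB.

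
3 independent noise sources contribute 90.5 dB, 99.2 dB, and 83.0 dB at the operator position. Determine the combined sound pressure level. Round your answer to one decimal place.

99.8 dB

For uncorrelated sources the intensities add, so convert each level to linear form, sum, and take 10·log₁₀ of the total.
Σ 10^(L/10) = 10^(90.5/10) + 10^(99.2/10) + 10^(83.0/10) = 9.639e+09.
L_total = 10·log₁₀(9.639e+09) = 99.84 dB.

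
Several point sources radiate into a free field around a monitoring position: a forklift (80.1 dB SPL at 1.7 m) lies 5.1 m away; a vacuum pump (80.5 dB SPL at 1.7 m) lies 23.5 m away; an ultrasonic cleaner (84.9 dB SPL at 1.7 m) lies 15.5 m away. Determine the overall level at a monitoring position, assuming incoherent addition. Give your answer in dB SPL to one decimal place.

72.0 dB SPL

First find each source's level at the receiver (point-source: −20·log₁₀(r/r_ref)), then combine on an intensity basis.
forklift: 80.1 − 20·log₁₀(5.1/1.7) = 80.1 − 9.54 = 70.56 dB SPL.
vacuum pump: 80.5 − 20·log₁₀(23.5/1.7) = 80.5 − 22.81 = 57.69 dB SPL.
ultrasonic cleaner: 84.9 − 20·log₁₀(15.5/1.7) = 84.9 − 19.20 = 65.70 dB SPL.
Σ 10^(L/10) = 1.567e+07 → L_total = 10·log₁₀(1.567e+07) = 71.95 dB SPL.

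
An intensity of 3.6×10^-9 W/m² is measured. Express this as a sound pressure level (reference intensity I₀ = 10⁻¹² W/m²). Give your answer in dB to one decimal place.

35.6 dB

Dividing by I₀ shifts the exponent by 12: I/I₀ = 3.6×10^3.
L = 10·(0.5563 + 3) = 35.56 dB.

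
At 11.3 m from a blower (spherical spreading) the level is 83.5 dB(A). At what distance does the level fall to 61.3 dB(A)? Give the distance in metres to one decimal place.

145.6 m

For a point source L₁ − L₂ = 20·log₁₀(r₂/r₁), so r₂ = r₁·10^((L₁−L₂)/20).
r₂ = 11.3·10^((83.5−61.3)/20) = 11.3·10^(22.2/20) = 145.57 m.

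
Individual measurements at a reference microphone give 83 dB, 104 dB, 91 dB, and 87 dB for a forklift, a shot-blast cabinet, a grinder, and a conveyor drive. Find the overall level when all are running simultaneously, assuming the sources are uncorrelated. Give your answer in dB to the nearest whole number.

For uncorrelated sources the intensities add, so convert each level to linear form, sum, and take 10·log₁₀ of the total.
Σ 10^(L/10) = 10^(83/10) + 10^(104/10) + 10^(91/10) + 10^(87/10) = 2.708e+10.
L_total = 10·log₁₀(2.708e+10) = 104.33 dB.

104 dB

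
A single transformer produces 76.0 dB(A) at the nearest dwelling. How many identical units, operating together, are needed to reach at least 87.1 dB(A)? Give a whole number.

13

N identical sources give L₁ + 10·log₁₀ N, so require 10·log₁₀ N ≥ 87.1 − 76.0 = 11.1 dB.
N ≥ 10^(11.1/10) = 12.882, so N = 13.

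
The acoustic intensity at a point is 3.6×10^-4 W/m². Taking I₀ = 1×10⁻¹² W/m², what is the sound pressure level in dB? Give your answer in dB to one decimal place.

Dividing by I₀ shifts the exponent by 12: I/I₀ = 3.6×10^8.
L = 10·(0.5563 + 8) = 85.56 dB.

85.6 dB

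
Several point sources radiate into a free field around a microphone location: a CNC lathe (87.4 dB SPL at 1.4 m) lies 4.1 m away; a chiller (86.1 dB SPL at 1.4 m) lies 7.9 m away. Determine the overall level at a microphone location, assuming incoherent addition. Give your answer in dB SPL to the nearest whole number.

Apply inverse-square spreading to bring every level to the receiver, then sum 10^(L/10).
CNC lathe: 87.4 − 20·log₁₀(4.1/1.4) = 87.4 − 9.33 = 78.07 dB SPL.
chiller: 86.1 − 20·log₁₀(7.9/1.4) = 86.1 − 15.03 = 71.07 dB SPL.
Σ 10^(L/10) = 7.687e+07 → L_total = 10·log₁₀(7.687e+07) = 78.86 dB SPL.

79 dB SPL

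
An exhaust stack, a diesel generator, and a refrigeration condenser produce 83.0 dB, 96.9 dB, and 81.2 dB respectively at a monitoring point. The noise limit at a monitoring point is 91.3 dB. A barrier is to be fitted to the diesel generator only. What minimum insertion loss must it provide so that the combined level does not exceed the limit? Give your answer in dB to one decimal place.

6.8 dB

Fixed contribution from the other sources: Σ 10^(L/10) = 10^(83.0/10) + 10^(81.2/10) = 3.314e+08 (85.20 dB).
To meet 91.3 dB overall, the treated diesel generator may contribute at most 10^(91.3/10) − 3.314e+08 = 1.018e+09, i.e. 90.08 dB.
Required insertion loss = 96.9 − 90.08 = 6.82 dB.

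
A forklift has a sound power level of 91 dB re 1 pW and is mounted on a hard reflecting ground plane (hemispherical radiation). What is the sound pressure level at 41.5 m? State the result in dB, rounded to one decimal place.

L_p = L_w − 10·log₁₀(2π·r²) with r = 41.5 m.
2π·r² = 1.082e+04 m², 10·log₁₀ of that is 40.343 dB.
L_p = 91 − 40.343 = 50.66 dB.

50.7 dB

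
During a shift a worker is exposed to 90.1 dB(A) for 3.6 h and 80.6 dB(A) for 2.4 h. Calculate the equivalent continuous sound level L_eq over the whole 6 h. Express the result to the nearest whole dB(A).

88 dB(A)

Weight each interval's intensity by its duration and average over T = 6 h:
Σ tᵢ·10^(Lᵢ/10) = 3.6·10^(90.1/10) + 2.4·10^(80.6/10) = 3.959e+09.
L_eq = 10·log₁₀(3.959e+09/6) = 88.19 dB(A).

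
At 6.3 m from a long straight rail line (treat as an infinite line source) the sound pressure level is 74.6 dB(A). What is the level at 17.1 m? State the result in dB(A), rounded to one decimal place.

70.3 dB(A)

Line-source attenuation: ΔL = 10·log₁₀(r₂/r₁) = 10·log₁₀(17.1/6.3) = 4.337 dB.
L₂ = 74.6 − 10·log₁₀(17.1/6.3) = 74.6 − 4.337 = 70.26 dB(A).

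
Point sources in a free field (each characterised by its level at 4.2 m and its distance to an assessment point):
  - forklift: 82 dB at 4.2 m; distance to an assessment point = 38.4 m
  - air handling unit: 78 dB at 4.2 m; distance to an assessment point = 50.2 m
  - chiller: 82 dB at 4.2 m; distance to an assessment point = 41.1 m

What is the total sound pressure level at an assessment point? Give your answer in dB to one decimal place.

Apply inverse-square spreading to bring every level to the receiver, then sum 10^(L/10).
forklift: 82 − 20·log₁₀(38.4/4.2) = 82 − 19.22 = 62.78 dB.
air handling unit: 78 − 20·log₁₀(50.2/4.2) = 78 − 21.55 = 56.45 dB.
chiller: 82 − 20·log₁₀(41.1/4.2) = 82 − 19.81 = 62.19 dB.
Σ 10^(L/10) = 3.993e+06 → L_total = 10·log₁₀(3.993e+06) = 66.01 dB.

66.0 dB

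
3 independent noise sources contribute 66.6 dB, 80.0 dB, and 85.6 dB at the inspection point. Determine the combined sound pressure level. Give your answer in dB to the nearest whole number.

87 dB

For uncorrelated sources the intensities add, so convert each level to linear form, sum, and take 10·log₁₀ of the total.
Σ 10^(L/10) = 10^(66.6/10) + 10^(80.0/10) + 10^(85.6/10) = 4.676e+08.
L_total = 10·log₁₀(4.676e+08) = 86.70 dB.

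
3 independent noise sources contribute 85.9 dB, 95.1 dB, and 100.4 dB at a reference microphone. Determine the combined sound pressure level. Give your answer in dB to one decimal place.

101.6 dB

For uncorrelated sources the intensities add, so convert each level to linear form, sum, and take 10·log₁₀ of the total.
Σ 10^(L/10) = 10^(85.9/10) + 10^(95.1/10) + 10^(100.4/10) = 1.459e+10.
L_total = 10·log₁₀(1.459e+10) = 101.64 dB.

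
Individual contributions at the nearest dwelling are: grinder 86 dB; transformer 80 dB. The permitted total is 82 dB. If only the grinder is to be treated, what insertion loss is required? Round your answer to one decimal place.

8.3 dB

Everything except the grinder sums to 10^(80/10) = 1.000e+08 in linear terms, 80.00 dB.
To meet 82 dB overall, the treated grinder may contribute at most 10^(82/10) − 1.000e+08 = 5.849e+07, i.e. 77.67 dB.
So the grinder must be reduced from 86 to 77.67 dB: IL = 8.33 dB.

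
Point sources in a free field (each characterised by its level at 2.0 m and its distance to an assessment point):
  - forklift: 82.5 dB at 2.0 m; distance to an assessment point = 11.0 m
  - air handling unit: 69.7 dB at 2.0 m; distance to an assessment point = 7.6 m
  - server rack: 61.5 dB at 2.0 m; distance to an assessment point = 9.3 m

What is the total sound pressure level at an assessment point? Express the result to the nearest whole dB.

68 dB

Apply inverse-square spreading to bring every level to the receiver, then sum 10^(L/10).
forklift: 82.5 − 20·log₁₀(11.0/2.0) = 82.5 − 14.81 = 67.69 dB.
air handling unit: 69.7 − 20·log₁₀(7.6/2.0) = 69.7 − 11.60 = 58.10 dB.
server rack: 61.5 − 20·log₁₀(9.3/2.0) = 61.5 − 13.35 = 48.15 dB.
Σ 10^(L/10) = 6.590e+06 → L_total = 10·log₁₀(6.590e+06) = 68.19 dB.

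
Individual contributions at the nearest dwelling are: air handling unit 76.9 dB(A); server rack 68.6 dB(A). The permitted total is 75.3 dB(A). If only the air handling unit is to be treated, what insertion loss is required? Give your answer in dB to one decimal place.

The untreated sources together contribute 10^(68.6/10) = 7.244e+06, i.e. 68.60 dB(A).
To meet 75.3 dB(A) overall, the treated air handling unit may contribute at most 10^(75.3/10) − 7.244e+06 = 2.664e+07, i.e. 74.26 dB(A).
So the air handling unit must be reduced from 76.9 to 74.26 dB(A): IL = 2.64 dB.

2.6 dB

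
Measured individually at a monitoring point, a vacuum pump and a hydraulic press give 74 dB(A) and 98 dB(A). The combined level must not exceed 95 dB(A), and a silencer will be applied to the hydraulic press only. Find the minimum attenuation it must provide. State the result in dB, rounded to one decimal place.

3.0 dB

Fixed contribution from the other source: Σ 10^(L/10) = 10^(74/10) = 2.512e+07 (74.00 dB(A)).
The limit corresponds to 10^(95/10) = 3.162e+09; subtracting the fixed part leaves 3.137e+09 for the hydraulic press, i.e. 94.97 dB(A).
Required insertion loss = 98 − 94.97 = 3.03 dB.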